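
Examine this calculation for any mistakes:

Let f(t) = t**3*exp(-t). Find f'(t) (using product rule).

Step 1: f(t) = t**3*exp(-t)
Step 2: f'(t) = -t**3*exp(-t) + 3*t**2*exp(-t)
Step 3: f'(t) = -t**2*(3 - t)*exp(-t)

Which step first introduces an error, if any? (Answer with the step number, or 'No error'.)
Step 3

Step 3 is incorrect due to a sign flip.
The step shows: -t**2*(3 - t)*exp(-t)
The correct value should be: t**2*(3 - t)*exp(-t)

Explanation: The sign of the whole expression was flipped: the term t**2*(3 - t)*exp(-t) was incorrectly written as -t**2*(3 - t)*exp(-t)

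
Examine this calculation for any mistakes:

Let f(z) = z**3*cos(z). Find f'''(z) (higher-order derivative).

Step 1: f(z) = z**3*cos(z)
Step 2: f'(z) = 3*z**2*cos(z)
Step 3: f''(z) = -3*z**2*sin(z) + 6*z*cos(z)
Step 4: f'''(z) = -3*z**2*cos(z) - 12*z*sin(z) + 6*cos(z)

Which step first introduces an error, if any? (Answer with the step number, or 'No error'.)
Step 2

Step 2 is incorrect due to a dropped term.
The step shows: 3*z**2*cos(z)
The correct value should be: -z**3*sin(z) + 3*z**2*cos(z)

Explanation: A term was dropped: the term -z**3*sin(z) was incorrectly omitted
The later steps are derived from this incorrect expression, so the error originates in Step 2.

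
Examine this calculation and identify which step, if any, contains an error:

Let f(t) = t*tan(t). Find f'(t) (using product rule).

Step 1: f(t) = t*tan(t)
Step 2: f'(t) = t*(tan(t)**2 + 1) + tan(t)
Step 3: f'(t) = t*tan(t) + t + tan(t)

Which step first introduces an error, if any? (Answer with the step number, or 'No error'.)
Step 3

Step 3 is incorrect due to a wrong exponent.
The step shows: t*tan(t) + t + tan(t)
The correct value should be: t*tan(t)**2 + t + tan(t)

Explanation: The exponent 2 on tan(t) was incorrectly written as 1: the term t*tan(t)**2 was incorrectly written as t*tan(t)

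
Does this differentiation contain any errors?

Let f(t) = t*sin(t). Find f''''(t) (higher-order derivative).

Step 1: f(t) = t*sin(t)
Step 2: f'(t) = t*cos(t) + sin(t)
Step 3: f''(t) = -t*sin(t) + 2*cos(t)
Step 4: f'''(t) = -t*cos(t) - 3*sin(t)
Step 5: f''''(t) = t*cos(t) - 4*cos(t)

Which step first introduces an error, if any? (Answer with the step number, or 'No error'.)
Step 5

Step 5 is incorrect due to a wrong trig function.
The step shows: t*cos(t) - 4*cos(t)
The correct value should be: t*sin(t) - 4*cos(t)

Explanation: sin(t) was incorrectly written as cos(t): the term t*sin(t) was incorrectly written as t*cos(t)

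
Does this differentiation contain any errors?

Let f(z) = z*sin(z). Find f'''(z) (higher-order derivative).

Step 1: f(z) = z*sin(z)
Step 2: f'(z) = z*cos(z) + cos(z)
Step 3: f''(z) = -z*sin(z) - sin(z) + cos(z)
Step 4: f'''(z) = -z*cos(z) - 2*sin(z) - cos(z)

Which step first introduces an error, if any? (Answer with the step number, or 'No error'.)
Step 2

Step 2 is incorrect due to a wrong trig function.
The step shows: z*cos(z) + cos(z)
The correct value should be: z*cos(z) + sin(z)

Explanation: sin(z) was incorrectly written as cos(z): the term sin(z) was incorrectly written as cos(z)
The later steps are derived from this incorrect expression, so the error originates in Step 2.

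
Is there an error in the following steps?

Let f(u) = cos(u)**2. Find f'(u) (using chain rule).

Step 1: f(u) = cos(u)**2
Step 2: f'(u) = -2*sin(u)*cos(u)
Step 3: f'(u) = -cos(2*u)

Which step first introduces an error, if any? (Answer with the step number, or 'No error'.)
Step 3

Step 3 is incorrect due to a wrong trig function.
The step shows: -cos(2*u)
The correct value should be: -sin(2*u)

Explanation: sin(2*u) was incorrectly written as cos(2*u): the term -sin(2*u) was incorrectly written as -cos(2*u)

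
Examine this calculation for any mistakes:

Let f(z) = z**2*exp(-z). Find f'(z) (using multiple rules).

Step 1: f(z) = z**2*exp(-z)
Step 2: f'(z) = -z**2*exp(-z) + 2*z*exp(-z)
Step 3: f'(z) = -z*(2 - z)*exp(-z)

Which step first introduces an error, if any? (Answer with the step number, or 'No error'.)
Step 3

Step 3 is incorrect due to a sign flip.
The step shows: -z*(2 - z)*exp(-z)
The correct value should be: z*(2 - z)*exp(-z)

Explanation: The sign of the whole expression was flipped: the term z*(2 - z)*exp(-z) was incorrectly written as -z*(2 - z)*exp(-z)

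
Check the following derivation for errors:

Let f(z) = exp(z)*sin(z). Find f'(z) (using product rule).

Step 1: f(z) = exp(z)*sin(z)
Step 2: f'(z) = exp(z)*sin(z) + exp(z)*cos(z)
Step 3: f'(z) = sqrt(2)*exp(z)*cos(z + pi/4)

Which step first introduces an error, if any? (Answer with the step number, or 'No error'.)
Step 3

Step 3 is incorrect due to a wrong trig function.
The step shows: sqrt(2)*exp(z)*cos(z + pi/4)
The correct value should be: sqrt(2)*exp(z)*sin(z + pi/4)

Explanation: sin(z + pi/4) was incorrectly written as cos(z + pi/4): the term sqrt(2)*exp(z)*sin(z + pi/4) was incorrectly written as sqrt(2)*exp(z)*cos(z + pi/4)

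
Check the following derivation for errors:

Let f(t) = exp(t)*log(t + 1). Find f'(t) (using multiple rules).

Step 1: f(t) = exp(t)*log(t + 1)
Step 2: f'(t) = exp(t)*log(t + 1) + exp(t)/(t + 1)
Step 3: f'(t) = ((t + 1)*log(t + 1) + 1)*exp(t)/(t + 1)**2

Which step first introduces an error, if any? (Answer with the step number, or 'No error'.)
Step 3

Step 3 is incorrect due to a wrong exponent.
The step shows: ((t + 1)*log(t + 1) + 1)*exp(t)/(t + 1)**2
The correct value should be: ((t + 1)*log(t + 1) + 1)*exp(t)/(t + 1)

Explanation: The exponent -1 on t + 1 was incorrectly written as -2: the term ((t + 1)*log(t + 1) + 1)*exp(t)/(t + 1) was incorrectly written as ((t + 1)*log(t + 1) + 1)*exp(t)/(t + 1)**2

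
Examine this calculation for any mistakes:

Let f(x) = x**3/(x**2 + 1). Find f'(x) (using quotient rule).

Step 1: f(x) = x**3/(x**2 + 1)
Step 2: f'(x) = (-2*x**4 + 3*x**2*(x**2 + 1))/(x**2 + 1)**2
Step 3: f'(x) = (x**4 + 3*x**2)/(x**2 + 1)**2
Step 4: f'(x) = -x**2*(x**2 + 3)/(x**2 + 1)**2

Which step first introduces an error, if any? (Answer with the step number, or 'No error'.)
Step 4

Step 4 is incorrect due to a sign flip.
The step shows: -x**2*(x**2 + 3)/(x**2 + 1)**2
The correct value should be: x**2*(x**2 + 3)/(x**2 + 1)**2

Explanation: The sign of the whole expression was flipped: the term x**2*(x**2 + 3)/(x**2 + 1)**2 was incorrectly written as -x**2*(x**2 + 3)/(x**2 + 1)**2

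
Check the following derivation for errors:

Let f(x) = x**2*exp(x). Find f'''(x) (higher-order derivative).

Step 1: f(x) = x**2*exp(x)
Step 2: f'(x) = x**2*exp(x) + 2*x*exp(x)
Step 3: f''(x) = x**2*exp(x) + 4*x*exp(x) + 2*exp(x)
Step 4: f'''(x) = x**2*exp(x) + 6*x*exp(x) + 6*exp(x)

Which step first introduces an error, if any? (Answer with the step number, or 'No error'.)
No error

All steps in this derivation are correct.
The final answer f'''(x) = x**2*exp(x) + 6*x*exp(x) + 6*exp(x) is valid.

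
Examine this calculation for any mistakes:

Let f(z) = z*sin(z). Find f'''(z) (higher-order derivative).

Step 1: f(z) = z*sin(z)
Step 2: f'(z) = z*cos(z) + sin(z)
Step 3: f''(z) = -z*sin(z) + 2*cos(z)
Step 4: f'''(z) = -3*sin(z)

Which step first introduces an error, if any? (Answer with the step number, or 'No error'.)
Step 4

Step 4 is incorrect due to a dropped term.
The step shows: -3*sin(z)
The correct value should be: -z*cos(z) - 3*sin(z)

Explanation: A term was dropped: the term -z*cos(z) was incorrectly omitted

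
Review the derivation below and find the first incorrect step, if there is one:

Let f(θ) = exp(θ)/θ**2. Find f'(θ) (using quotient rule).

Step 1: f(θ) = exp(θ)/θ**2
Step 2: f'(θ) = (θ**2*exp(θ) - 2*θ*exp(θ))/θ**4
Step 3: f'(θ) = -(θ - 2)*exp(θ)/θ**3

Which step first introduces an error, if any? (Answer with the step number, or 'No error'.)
Step 3

Step 3 is incorrect due to a sign flip.
The step shows: -(θ - 2)*exp(θ)/θ**3
The correct value should be: (θ - 2)*exp(θ)/θ**3

Explanation: The sign of the whole expression was flipped: the term (θ - 2)*exp(θ)/θ**3 was incorrectly written as -(θ - 2)*exp(θ)/θ**3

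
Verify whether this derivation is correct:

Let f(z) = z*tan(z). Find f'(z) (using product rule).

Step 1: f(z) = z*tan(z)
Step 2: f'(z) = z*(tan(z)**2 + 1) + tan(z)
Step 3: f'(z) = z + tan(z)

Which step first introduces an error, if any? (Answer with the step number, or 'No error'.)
Step 3

Step 3 is incorrect due to a dropped term.
The step shows: z + tan(z)
The correct value should be: z*tan(z)**2 + z + tan(z)

Explanation: A term was dropped: the term z*tan(z)**2 was incorrectly omitted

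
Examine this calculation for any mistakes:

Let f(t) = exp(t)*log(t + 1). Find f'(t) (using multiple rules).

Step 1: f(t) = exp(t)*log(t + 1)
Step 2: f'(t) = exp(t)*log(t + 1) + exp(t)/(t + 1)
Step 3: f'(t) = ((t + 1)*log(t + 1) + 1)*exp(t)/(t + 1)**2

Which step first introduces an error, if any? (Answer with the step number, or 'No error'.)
Step 3

Step 3 is incorrect due to a wrong exponent.
The step shows: ((t + 1)*log(t + 1) + 1)*exp(t)/(t + 1)**2
The correct value should be: ((t + 1)*log(t + 1) + 1)*exp(t)/(t + 1)

Explanation: The exponent -1 on t + 1 was incorrectly written as -2: the term ((t + 1)*log(t + 1) + 1)*exp(t)/(t + 1) was incorrectly written as ((t + 1)*log(t + 1) + 1)*exp(t)/(t + 1)**2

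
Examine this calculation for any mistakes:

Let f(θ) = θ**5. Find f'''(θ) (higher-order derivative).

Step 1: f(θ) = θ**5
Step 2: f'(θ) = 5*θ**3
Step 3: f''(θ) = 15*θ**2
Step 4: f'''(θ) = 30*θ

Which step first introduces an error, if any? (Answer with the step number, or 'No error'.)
Step 2

Step 2 is incorrect due to a wrong exponent.
The step shows: 5*θ**3
The correct value should be: 5*θ**4

Explanation: The exponent 4 on θ was incorrectly written as 3: the term 5*θ**4 was incorrectly written as 5*θ**3
The later steps are derived from this incorrect expression, so the error originates in Step 2.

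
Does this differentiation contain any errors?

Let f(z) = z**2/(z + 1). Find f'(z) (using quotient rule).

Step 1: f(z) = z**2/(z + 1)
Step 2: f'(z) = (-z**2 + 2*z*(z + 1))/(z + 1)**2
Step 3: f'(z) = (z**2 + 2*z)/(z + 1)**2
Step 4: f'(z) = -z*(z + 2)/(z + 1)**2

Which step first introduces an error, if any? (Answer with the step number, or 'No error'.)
Step 4

Step 4 is incorrect due to a sign flip.
The step shows: -z*(z + 2)/(z + 1)**2
The correct value should be: z*(z + 2)/(z + 1)**2

Explanation: The sign of the whole expression was flipped: the term z*(z + 2)/(z + 1)**2 was incorrectly written as -z*(z + 2)/(z + 1)**2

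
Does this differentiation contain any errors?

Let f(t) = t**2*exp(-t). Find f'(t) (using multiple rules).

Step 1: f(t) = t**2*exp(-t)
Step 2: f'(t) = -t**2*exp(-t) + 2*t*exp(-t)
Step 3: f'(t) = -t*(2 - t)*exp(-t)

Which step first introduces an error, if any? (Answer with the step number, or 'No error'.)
Step 3

Step 3 is incorrect due to a sign flip.
The step shows: -t*(2 - t)*exp(-t)
The correct value should be: t*(2 - t)*exp(-t)

Explanation: The sign of the whole expression was flipped: the term t*(2 - t)*exp(-t) was incorrectly written as -t*(2 - t)*exp(-t)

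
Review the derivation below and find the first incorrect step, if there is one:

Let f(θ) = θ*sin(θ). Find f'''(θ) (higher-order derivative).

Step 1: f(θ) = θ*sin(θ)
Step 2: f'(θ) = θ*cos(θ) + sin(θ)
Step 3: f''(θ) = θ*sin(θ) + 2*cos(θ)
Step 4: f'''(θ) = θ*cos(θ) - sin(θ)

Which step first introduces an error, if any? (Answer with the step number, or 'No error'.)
Step 3

Step 3 is incorrect due to a sign flip.
The step shows: θ*sin(θ) + 2*cos(θ)
The correct value should be: -θ*sin(θ) + 2*cos(θ)

Explanation: The sign of one term was flipped: the term -θ*sin(θ) was incorrectly written as θ*sin(θ)
The later steps are derived from this incorrect expression, so the error originates in Step 3.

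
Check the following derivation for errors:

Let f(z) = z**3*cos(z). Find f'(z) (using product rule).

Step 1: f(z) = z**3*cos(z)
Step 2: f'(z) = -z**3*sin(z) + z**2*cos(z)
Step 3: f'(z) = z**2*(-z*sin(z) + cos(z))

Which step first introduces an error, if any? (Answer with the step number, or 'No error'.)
Step 2

Step 2 is incorrect due to a wrong coefficient.
The step shows: -z**3*sin(z) + z**2*cos(z)
The correct value should be: -z**3*sin(z) + 3*z**2*cos(z)

Explanation: The coefficient 3 was incorrectly written as 1: the term 3*z**2*cos(z) was incorrectly written as z**2*cos(z)
The later steps are derived from this incorrect expression, so the error originates in Step 2.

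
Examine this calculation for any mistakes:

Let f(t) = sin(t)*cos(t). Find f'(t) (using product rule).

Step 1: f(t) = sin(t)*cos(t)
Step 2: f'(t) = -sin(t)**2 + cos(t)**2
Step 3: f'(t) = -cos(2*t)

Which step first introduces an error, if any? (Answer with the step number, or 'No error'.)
Step 3

Step 3 is incorrect due to a sign flip.
The step shows: -cos(2*t)
The correct value should be: cos(2*t)

Explanation: The sign of the whole expression was flipped: the term cos(2*t) was incorrectly written as -cos(2*t)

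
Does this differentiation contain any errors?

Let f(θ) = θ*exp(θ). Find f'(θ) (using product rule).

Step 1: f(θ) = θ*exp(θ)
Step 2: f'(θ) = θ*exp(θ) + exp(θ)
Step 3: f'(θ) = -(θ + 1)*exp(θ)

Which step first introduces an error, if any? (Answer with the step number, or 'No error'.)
Step 3

Step 3 is incorrect due to a sign flip.
The step shows: -(θ + 1)*exp(θ)
The correct value should be: (θ + 1)*exp(θ)

Explanation: The sign of the whole expression was flipped: the term (θ + 1)*exp(θ) was incorrectly written as -(θ + 1)*exp(θ)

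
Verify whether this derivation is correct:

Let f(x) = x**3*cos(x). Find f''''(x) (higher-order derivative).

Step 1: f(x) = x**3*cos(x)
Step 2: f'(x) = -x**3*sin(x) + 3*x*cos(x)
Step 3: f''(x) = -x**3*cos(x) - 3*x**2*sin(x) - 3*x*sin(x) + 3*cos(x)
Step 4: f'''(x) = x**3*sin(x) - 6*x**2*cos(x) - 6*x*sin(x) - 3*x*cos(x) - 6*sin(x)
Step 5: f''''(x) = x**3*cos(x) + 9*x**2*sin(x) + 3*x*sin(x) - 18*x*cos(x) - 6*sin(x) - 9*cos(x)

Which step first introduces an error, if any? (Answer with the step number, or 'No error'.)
Step 2

Step 2 is incorrect due to a wrong exponent.
The step shows: -x**3*sin(x) + 3*x*cos(x)
The correct value should be: -x**3*sin(x) + 3*x**2*cos(x)

Explanation: The exponent 2 on x was incorrectly written as 1: the term 3*x**2*cos(x) was incorrectly written as 3*x*cos(x)
The later steps are derived from this incorrect expression, so the error originates in Step 2.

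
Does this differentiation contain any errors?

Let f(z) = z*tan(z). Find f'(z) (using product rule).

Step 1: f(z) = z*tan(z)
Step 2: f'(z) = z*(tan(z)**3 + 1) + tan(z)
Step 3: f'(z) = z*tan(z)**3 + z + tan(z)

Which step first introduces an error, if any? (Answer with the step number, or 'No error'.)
Step 2

Step 2 is incorrect due to a wrong exponent.
The step shows: z*(tan(z)**3 + 1) + tan(z)
The correct value should be: z*(tan(z)**2 + 1) + tan(z)

Explanation: The exponent 2 on tan(z) was incorrectly written as 3: the term z*(tan(z)**2 + 1) was incorrectly written as z*(tan(z)**3 + 1)
The later steps are derived from this incorrect expression, so the error originates in Step 2.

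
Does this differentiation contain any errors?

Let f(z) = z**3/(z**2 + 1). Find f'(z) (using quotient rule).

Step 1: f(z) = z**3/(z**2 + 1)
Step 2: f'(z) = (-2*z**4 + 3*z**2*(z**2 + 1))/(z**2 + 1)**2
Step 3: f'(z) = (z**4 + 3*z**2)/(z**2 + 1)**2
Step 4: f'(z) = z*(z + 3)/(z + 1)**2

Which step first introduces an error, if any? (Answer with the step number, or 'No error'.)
Step 4

Step 4 is incorrect due to a wrong exponent.
The step shows: z*(z + 3)/(z + 1)**2
The correct value should be: z**2*(z**2 + 3)/(z**2 + 1)**2

Explanation: The exponent 2 on z was incorrectly written as 1: the term z**2*(z**2 + 3)/(z**2 + 1)**2 was incorrectly written as z*(z + 3)/(z + 1)**2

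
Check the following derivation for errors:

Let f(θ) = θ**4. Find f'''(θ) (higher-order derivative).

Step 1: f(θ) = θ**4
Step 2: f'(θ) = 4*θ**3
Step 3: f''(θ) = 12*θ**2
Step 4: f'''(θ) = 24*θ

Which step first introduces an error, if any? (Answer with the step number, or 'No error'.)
No error

All steps in this derivation are correct.
The final answer f'''(θ) = 24*θ is valid.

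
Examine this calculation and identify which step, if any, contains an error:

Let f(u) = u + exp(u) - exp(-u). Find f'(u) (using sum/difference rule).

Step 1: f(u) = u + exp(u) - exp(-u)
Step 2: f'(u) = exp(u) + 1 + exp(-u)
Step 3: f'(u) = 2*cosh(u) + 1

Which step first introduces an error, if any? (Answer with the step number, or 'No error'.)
No error

All steps in this derivation are correct.
The final answer f'(u) = 2*cosh(u) + 1 is valid.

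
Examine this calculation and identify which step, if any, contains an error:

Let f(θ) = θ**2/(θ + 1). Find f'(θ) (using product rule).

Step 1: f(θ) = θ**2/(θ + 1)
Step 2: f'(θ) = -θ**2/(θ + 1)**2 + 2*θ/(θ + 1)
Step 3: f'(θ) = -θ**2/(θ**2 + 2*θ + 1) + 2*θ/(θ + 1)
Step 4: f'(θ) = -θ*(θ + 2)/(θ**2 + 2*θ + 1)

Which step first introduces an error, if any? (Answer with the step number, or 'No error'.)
Step 4

Step 4 is incorrect due to a sign flip.
The step shows: -θ*(θ + 2)/(θ**2 + 2*θ + 1)
The correct value should be: θ*(θ + 2)/(θ**2 + 2*θ + 1)

Explanation: The sign of the whole expression was flipped: the term θ*(θ + 2)/(θ**2 + 2*θ + 1) was incorrectly written as -θ*(θ + 2)/(θ**2 + 2*θ + 1)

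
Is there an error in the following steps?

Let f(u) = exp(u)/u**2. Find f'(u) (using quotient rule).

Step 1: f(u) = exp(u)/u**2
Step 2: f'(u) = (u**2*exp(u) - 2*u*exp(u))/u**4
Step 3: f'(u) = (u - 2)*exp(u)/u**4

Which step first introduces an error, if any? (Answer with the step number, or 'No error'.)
Step 3

Step 3 is incorrect due to a wrong exponent.
The step shows: (u - 2)*exp(u)/u**4
The correct value should be: (u - 2)*exp(u)/u**3

Explanation: The exponent -3 on u was incorrectly written as -4: the term (u - 2)*exp(u)/u**3 was incorrectly written as (u - 2)*exp(u)/u**4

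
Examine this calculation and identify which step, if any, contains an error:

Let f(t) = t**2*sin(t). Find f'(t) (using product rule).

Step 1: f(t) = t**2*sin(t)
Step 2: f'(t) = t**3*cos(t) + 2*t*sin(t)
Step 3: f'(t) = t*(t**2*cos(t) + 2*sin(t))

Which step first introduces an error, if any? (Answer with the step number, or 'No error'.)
Step 2

Step 2 is incorrect due to a wrong exponent.
The step shows: t**3*cos(t) + 2*t*sin(t)
The correct value should be: t**2*cos(t) + 2*t*sin(t)

Explanation: The exponent 2 on t was incorrectly written as 3: the term t**2*cos(t) was incorrectly written as t**3*cos(t)
The later steps are derived from this incorrect expression, so the error originates in Step 2.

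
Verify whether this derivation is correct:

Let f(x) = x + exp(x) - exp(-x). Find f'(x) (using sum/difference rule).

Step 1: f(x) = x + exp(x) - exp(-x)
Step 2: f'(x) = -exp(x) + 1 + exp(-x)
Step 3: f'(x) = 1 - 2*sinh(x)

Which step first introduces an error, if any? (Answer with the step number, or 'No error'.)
Step 2

Step 2 is incorrect due to a sign flip.
The step shows: -exp(x) + 1 + exp(-x)
The correct value should be: exp(x) + 1 + exp(-x)

Explanation: The sign of one term was flipped: the term exp(x) was incorrectly written as -exp(x)
The later steps are derived from this incorrect expression, so the error originates in Step 2.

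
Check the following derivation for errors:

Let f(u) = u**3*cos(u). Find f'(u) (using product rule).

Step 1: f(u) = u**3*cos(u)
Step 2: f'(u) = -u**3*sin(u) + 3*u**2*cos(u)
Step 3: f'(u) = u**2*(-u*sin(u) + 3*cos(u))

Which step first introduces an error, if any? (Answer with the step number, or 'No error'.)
No error

All steps in this derivation are correct.
The final answer f'(u) = u**2*(-u*sin(u) + 3*cos(u)) is valid.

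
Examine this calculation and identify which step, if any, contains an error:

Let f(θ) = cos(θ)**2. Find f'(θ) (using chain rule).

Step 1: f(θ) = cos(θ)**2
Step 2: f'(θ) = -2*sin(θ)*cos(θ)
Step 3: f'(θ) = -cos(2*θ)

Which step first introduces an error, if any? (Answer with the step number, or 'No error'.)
Step 3

Step 3 is incorrect due to a wrong trig function.
The step shows: -cos(2*θ)
The correct value should be: -sin(2*θ)

Explanation: sin(2*θ) was incorrectly written as cos(2*θ): the term -sin(2*θ) was incorrectly written as -cos(2*θ)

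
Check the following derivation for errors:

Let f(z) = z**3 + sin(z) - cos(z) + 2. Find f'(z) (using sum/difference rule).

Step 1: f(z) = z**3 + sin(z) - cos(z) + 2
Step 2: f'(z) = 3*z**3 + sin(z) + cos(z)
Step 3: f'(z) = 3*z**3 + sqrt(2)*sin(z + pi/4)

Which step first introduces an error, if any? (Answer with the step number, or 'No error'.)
Step 2

Step 2 is incorrect due to a wrong exponent.
The step shows: 3*z**3 + sin(z) + cos(z)
The correct value should be: 3*z**2 + sin(z) + cos(z)

Explanation: The exponent 2 on z was incorrectly written as 3: the term 3*z**2 was incorrectly written as 3*z**3
The later steps are derived from this incorrect expression, so the error originates in Step 2.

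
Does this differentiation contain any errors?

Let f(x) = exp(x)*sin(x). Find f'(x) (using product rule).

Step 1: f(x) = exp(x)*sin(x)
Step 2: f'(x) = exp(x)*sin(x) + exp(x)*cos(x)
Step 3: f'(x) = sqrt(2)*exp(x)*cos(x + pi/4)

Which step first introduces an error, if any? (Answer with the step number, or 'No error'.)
Step 3

Step 3 is incorrect due to a wrong trig function.
The step shows: sqrt(2)*exp(x)*cos(x + pi/4)
The correct value should be: sqrt(2)*exp(x)*sin(x + pi/4)

Explanation: sin(x + pi/4) was incorrectly written as cos(x + pi/4): the term sqrt(2)*exp(x)*sin(x + pi/4) was incorrectly written as sqrt(2)*exp(x)*cos(x + pi/4)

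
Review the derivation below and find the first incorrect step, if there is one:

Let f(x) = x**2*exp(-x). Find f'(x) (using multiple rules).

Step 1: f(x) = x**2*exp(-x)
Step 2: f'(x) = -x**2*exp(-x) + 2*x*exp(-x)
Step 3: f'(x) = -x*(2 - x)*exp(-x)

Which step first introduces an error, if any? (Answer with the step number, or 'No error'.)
Step 3

Step 3 is incorrect due to a sign flip.
The step shows: -x*(2 - x)*exp(-x)
The correct value should be: x*(2 - x)*exp(-x)

Explanation: The sign of the whole expression was flipped: the term x*(2 - x)*exp(-x) was incorrectly written as -x*(2 - x)*exp(-x)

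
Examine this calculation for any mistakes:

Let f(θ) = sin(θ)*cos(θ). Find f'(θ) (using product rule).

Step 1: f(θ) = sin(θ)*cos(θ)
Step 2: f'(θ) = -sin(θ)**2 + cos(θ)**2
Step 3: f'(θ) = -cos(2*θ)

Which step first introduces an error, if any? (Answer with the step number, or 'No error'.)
Step 3

Step 3 is incorrect due to a sign flip.
The step shows: -cos(2*θ)
The correct value should be: cos(2*θ)

Explanation: The sign of the whole expression was flipped: the term cos(2*θ) was incorrectly written as -cos(2*θ)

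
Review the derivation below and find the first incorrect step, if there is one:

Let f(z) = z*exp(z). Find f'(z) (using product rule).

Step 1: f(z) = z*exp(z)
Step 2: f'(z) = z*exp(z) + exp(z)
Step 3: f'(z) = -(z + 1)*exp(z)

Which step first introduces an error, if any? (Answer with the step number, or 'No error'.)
Step 3

Step 3 is incorrect due to a sign flip.
The step shows: -(z + 1)*exp(z)
The correct value should be: (z + 1)*exp(z)

Explanation: The sign of the whole expression was flipped: the term (z + 1)*exp(z) was incorrectly written as -(z + 1)*exp(z)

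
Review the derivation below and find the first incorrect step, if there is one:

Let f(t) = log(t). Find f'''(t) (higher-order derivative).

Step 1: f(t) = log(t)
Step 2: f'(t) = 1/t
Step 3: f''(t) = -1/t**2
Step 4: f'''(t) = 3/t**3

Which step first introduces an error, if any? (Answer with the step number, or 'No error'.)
Step 4

Step 4 is incorrect due to a wrong coefficient.
The step shows: 3/t**3
The correct value should be: 2/t**3

Explanation: The coefficient 2 was incorrectly written as 3: the term 2/t**3 was incorrectly written as 3/t**3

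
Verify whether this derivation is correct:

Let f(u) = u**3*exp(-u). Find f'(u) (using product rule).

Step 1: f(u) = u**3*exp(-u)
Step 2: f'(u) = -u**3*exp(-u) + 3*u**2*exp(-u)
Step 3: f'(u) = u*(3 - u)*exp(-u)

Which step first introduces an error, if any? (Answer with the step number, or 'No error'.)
Step 3

Step 3 is incorrect due to a wrong exponent.
The step shows: u*(3 - u)*exp(-u)
The correct value should be: u**2*(3 - u)*exp(-u)

Explanation: The exponent 2 on u was incorrectly written as 1: the term u**2*(3 - u)*exp(-u) was incorrectly written as u*(3 - u)*exp(-u)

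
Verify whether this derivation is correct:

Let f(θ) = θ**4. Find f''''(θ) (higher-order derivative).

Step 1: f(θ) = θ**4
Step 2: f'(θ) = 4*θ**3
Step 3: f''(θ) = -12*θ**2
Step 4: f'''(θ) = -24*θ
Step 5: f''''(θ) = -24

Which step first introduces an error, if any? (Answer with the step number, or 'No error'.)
Step 3

Step 3 is incorrect due to a sign flip.
The step shows: -12*θ**2
The correct value should be: 12*θ**2

Explanation: The sign of the whole expression was flipped: the term 12*θ**2 was incorrectly written as -12*θ**2
The later steps are derived from this incorrect expression, so the error originates in Step 3.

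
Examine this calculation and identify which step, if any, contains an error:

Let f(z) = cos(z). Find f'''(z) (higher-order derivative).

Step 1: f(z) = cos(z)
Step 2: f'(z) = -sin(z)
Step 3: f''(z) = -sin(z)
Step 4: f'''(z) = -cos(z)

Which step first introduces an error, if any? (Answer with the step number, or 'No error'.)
Step 3

Step 3 is incorrect due to a wrong trig function.
The step shows: -sin(z)
The correct value should be: -cos(z)

Explanation: cos(z) was incorrectly written as sin(z): the term -cos(z) was incorrectly written as -sin(z)
The later steps are derived from this incorrect expression, so the error originates in Step 3.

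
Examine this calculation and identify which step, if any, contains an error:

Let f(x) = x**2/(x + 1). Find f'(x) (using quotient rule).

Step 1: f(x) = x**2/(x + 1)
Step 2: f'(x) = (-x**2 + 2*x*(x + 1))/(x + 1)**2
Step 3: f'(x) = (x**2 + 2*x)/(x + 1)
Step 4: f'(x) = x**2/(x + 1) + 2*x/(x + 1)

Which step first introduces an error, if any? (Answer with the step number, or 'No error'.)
Step 3

Step 3 is incorrect due to a wrong exponent.
The step shows: (x**2 + 2*x)/(x + 1)
The correct value should be: (x**2 + 2*x)/(x + 1)**2

Explanation: The exponent -2 on x + 1 was incorrectly written as -1: the term (x**2 + 2*x)/(x + 1)**2 was incorrectly written as (x**2 + 2*x)/(x + 1)
The later steps are derived from this incorrect expression, so the error originates in Step 3.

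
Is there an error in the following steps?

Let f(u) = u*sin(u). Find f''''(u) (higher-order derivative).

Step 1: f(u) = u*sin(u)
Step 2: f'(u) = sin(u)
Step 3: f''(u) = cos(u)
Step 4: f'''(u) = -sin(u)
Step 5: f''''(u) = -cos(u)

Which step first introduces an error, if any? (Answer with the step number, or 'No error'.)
Step 2

Step 2 is incorrect due to a dropped term.
The step shows: sin(u)
The correct value should be: u*cos(u) + sin(u)

Explanation: A term was dropped: the term u*cos(u) was incorrectly omitted
The later steps are derived from this incorrect expression, so the error originates in Step 2.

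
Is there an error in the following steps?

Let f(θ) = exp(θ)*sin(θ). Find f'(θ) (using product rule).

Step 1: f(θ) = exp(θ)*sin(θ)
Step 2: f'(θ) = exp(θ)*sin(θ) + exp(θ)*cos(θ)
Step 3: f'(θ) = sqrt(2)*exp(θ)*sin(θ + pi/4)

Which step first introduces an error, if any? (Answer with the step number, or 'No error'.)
No error

All steps in this derivation are correct.
The final answer f'(θ) = sqrt(2)*exp(θ)*sin(θ + pi/4) is valid.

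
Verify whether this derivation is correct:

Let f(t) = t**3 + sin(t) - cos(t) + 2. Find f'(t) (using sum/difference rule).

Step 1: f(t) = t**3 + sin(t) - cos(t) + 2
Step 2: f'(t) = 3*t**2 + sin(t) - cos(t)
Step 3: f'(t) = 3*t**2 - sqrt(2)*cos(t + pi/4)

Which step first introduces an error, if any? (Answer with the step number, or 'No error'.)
Step 2

Step 2 is incorrect due to a sign flip.
The step shows: 3*t**2 + sin(t) - cos(t)
The correct value should be: 3*t**2 + sin(t) + cos(t)

Explanation: The sign of one term was flipped: the term cos(t) was incorrectly written as -cos(t)
The later steps are derived from this incorrect expression, so the error originates in Step 2.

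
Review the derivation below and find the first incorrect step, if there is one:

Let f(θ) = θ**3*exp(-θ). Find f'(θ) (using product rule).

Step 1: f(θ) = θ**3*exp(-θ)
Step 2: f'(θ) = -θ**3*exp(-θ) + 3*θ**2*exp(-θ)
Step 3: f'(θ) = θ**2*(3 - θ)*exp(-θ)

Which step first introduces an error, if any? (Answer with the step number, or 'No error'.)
No error

All steps in this derivation are correct.
The final answer f'(θ) = θ**2*(3 - θ)*exp(-θ) is valid.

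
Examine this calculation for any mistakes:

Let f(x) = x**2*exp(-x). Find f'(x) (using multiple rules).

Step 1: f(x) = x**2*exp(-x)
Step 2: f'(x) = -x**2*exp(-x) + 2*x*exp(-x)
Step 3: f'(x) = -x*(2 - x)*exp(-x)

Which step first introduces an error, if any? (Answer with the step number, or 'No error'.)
Step 3

Step 3 is incorrect due to a sign flip.
The step shows: -x*(2 - x)*exp(-x)
The correct value should be: x*(2 - x)*exp(-x)

Explanation: The sign of the whole expression was flipped: the term x*(2 - x)*exp(-x) was incorrectly written as -x*(2 - x)*exp(-x)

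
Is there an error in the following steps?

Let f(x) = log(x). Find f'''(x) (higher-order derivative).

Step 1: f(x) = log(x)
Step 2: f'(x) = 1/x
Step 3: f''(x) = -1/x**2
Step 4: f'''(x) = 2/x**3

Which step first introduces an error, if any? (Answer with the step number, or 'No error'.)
No error

All steps in this derivation are correct.
The final answer f'''(x) = 2/x**3 is valid.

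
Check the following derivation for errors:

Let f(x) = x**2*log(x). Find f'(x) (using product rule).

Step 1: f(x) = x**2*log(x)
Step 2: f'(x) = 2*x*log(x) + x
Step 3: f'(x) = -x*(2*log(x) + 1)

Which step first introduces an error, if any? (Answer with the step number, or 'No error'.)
Step 3

Step 3 is incorrect due to a sign flip.
The step shows: -x*(2*log(x) + 1)
The correct value should be: x*(2*log(x) + 1)

Explanation: The sign of the whole expression was flipped: the term x*(2*log(x) + 1) was incorrectly written as -x*(2*log(x) + 1)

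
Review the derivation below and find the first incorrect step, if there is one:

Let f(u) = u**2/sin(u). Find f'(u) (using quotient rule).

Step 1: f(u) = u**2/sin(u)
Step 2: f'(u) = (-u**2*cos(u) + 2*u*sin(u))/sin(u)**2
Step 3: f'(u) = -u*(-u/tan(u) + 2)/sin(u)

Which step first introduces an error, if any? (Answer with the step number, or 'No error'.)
Step 3

Step 3 is incorrect due to a sign flip.
The step shows: -u*(-u/tan(u) + 2)/sin(u)
The correct value should be: u*(-u/tan(u) + 2)/sin(u)

Explanation: The sign of the whole expression was flipped: the term u*(-u/tan(u) + 2)/sin(u) was incorrectly written as -u*(-u/tan(u) + 2)/sin(u)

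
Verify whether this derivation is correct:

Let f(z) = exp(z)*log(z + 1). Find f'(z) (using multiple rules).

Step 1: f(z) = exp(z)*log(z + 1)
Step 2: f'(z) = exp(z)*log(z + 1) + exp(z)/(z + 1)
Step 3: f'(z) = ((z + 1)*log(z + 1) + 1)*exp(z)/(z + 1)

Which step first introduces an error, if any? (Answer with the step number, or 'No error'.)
No error

All steps in this derivation are correct.
The final answer f'(z) = ((z + 1)*log(z + 1) + 1)*exp(z)/(z + 1) is valid.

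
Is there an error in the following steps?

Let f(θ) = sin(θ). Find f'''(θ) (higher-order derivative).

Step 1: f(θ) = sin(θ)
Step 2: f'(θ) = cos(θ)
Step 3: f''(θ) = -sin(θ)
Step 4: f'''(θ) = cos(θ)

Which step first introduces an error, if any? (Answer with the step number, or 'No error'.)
Step 4

Step 4 is incorrect due to a sign flip.
The step shows: cos(θ)
The correct value should be: -cos(θ)

Explanation: The sign of the whole expression was flipped: the term -cos(θ) was incorrectly written as cos(θ)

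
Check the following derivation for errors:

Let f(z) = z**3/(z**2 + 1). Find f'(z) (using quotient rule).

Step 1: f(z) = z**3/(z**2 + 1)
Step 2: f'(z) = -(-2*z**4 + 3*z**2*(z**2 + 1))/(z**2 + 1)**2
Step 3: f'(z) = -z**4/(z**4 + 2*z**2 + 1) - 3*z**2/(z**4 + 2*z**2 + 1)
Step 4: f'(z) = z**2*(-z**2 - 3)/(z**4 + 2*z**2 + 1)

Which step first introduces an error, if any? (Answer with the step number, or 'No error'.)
Step 2

Step 2 is incorrect due to a sign flip.
The step shows: -(-2*z**4 + 3*z**2*(z**2 + 1))/(z**2 + 1)**2
The correct value should be: (-2*z**4 + 3*z**2*(z**2 + 1))/(z**2 + 1)**2

Explanation: The sign of the whole expression was flipped: the term (-2*z**4 + 3*z**2*(z**2 + 1))/(z**2 + 1)**2 was incorrectly written as -(-2*z**4 + 3*z**2*(z**2 + 1))/(z**2 + 1)**2
The later steps are derived from this incorrect expression, so the error originates in Step 2.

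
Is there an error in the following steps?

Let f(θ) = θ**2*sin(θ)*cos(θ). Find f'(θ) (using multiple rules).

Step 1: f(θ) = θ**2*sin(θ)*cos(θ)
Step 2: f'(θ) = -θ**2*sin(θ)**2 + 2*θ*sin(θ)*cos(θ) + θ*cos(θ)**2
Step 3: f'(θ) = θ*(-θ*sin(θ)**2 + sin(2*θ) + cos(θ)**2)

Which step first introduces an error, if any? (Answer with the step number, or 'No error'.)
Step 2

Step 2 is incorrect due to a wrong exponent.
The step shows: -θ**2*sin(θ)**2 + 2*θ*sin(θ)*cos(θ) + θ*cos(θ)**2
The correct value should be: -θ**2*sin(θ)**2 + θ**2*cos(θ)**2 + 2*θ*sin(θ)*cos(θ)

Explanation: The exponent 2 on θ was incorrectly written as 1: the term θ**2*cos(θ)**2 was incorrectly written as θ*cos(θ)**2
The later steps are derived from this incorrect expression, so the error originates in Step 2.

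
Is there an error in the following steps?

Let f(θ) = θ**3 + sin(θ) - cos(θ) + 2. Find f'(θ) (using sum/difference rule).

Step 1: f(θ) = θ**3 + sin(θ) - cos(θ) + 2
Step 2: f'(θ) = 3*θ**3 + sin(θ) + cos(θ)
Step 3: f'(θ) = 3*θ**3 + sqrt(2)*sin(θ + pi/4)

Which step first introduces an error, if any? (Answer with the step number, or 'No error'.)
Step 2

Step 2 is incorrect due to a wrong exponent.
The step shows: 3*θ**3 + sin(θ) + cos(θ)
The correct value should be: 3*θ**2 + sin(θ) + cos(θ)

Explanation: The exponent 2 on θ was incorrectly written as 3: the term 3*θ**2 was incorrectly written as 3*θ**3
The later steps are derived from this incorrect expression, so the error originates in Step 2.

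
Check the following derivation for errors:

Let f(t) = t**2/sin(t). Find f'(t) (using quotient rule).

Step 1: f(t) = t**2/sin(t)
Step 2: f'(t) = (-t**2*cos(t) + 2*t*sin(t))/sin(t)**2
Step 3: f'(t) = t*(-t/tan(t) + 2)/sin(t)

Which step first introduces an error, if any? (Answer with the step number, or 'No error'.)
No error

All steps in this derivation are correct.
The final answer f'(t) = t*(-t/tan(t) + 2)/sin(t) is valid.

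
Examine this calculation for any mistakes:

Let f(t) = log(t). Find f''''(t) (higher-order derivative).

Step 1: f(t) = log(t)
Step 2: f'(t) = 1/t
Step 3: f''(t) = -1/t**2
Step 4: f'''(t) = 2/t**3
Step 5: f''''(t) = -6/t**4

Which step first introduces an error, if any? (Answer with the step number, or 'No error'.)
No error

All steps in this derivation are correct.
The final answer f''''(t) = -6/t**4 is valid.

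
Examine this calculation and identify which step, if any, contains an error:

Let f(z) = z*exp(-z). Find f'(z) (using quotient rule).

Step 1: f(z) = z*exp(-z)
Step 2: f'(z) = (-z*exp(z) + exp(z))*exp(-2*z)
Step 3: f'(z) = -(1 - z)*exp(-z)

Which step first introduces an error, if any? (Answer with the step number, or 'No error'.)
Step 3

Step 3 is incorrect due to a sign flip.
The step shows: -(1 - z)*exp(-z)
The correct value should be: (1 - z)*exp(-z)

Explanation: The sign of the whole expression was flipped: the term (1 - z)*exp(-z) was incorrectly written as -(1 - z)*exp(-z)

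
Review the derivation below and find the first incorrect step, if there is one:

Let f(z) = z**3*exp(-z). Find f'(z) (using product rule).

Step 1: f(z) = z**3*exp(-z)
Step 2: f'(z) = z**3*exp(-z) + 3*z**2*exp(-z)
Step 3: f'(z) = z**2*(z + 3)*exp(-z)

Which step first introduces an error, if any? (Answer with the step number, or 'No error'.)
Step 2

Step 2 is incorrect due to a sign flip.
The step shows: z**3*exp(-z) + 3*z**2*exp(-z)
The correct value should be: -z**3*exp(-z) + 3*z**2*exp(-z)

Explanation: The sign of one term was flipped: the term -z**3*exp(-z) was incorrectly written as z**3*exp(-z)
The later steps are derived from this incorrect expression, so the error originates in Step 2.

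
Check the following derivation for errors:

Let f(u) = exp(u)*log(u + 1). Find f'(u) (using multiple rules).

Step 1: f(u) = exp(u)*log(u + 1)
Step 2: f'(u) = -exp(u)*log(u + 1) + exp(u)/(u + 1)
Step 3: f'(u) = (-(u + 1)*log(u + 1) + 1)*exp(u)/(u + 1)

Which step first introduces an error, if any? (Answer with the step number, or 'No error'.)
Step 2

Step 2 is incorrect due to a sign flip.
The step shows: -exp(u)*log(u + 1) + exp(u)/(u + 1)
The correct value should be: exp(u)*log(u + 1) + exp(u)/(u + 1)

Explanation: The sign of one term was flipped: the term exp(u)*log(u + 1) was incorrectly written as -exp(u)*log(u + 1)
The later steps are derived from this incorrect expression, so the error originates in Step 2.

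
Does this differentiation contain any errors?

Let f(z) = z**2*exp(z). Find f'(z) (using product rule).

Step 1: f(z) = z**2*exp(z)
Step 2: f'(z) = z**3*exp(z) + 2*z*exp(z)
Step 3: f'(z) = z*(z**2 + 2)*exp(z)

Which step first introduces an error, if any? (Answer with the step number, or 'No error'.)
Step 2

Step 2 is incorrect due to a wrong exponent.
The step shows: z**3*exp(z) + 2*z*exp(z)
The correct value should be: z**2*exp(z) + 2*z*exp(z)

Explanation: The exponent 2 on z was incorrectly written as 3: the term z**2*exp(z) was incorrectly written as z**3*exp(z)
The later steps are derived from this incorrect expression, so the error originates in Step 2.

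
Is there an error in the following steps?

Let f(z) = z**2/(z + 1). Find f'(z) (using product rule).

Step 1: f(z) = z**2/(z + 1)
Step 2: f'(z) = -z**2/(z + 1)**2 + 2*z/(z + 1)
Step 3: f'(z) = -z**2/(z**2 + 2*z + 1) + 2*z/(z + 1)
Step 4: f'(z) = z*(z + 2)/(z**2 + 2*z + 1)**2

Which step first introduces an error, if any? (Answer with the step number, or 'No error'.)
Step 4

Step 4 is incorrect due to a wrong exponent.
The step shows: z*(z + 2)/(z**2 + 2*z + 1)**2
The correct value should be: z*(z + 2)/(z**2 + 2*z + 1)

Explanation: The exponent -1 on z**2 + 2*z + 1 was incorrectly written as -2: the term z*(z + 2)/(z**2 + 2*z + 1) was incorrectly written as z*(z + 2)/(z**2 + 2*z + 1)**2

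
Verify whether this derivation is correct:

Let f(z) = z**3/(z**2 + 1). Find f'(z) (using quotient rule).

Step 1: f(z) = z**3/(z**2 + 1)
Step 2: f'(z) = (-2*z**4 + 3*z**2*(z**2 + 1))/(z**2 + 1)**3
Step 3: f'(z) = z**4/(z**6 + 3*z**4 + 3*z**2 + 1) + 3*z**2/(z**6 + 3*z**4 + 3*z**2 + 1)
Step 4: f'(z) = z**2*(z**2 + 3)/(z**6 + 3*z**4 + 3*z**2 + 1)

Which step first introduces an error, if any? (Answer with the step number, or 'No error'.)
Step 2

Step 2 is incorrect due to a wrong exponent.
The step shows: (-2*z**4 + 3*z**2*(z**2 + 1))/(z**2 + 1)**3
The correct value should be: (-2*z**4 + 3*z**2*(z**2 + 1))/(z**2 + 1)**2

Explanation: The exponent -2 on z**2 + 1 was incorrectly written as -3: the term (-2*z**4 + 3*z**2*(z**2 + 1))/(z**2 + 1)**2 was incorrectly written as (-2*z**4 + 3*z**2*(z**2 + 1))/(z**2 + 1)**3
The later steps are derived from this incorrect expression, so the error originates in Step 2.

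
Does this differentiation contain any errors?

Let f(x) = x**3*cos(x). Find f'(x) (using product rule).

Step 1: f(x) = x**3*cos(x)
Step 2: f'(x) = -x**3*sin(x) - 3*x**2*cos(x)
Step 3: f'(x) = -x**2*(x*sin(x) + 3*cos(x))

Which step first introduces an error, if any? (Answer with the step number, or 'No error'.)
Step 2

Step 2 is incorrect due to a sign flip.
The step shows: -x**3*sin(x) - 3*x**2*cos(x)
The correct value should be: -x**3*sin(x) + 3*x**2*cos(x)

Explanation: The sign of one term was flipped: the term 3*x**2*cos(x) was incorrectly written as -3*x**2*cos(x)
The later steps are derived from this incorrect expression, so the error originates in Step 2.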